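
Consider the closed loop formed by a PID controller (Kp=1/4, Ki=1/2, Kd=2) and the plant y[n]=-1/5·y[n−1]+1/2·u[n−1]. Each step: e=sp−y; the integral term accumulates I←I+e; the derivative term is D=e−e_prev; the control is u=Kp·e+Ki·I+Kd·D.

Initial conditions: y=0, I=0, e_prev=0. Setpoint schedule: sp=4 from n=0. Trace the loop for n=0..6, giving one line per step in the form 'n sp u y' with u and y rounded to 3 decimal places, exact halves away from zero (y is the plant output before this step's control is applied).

0 4 11.000 0.000
1 4 -10.125 5.500
2 4 32.197 -6.163
3 4 -50.654 17.331
4 4 116.509 -28.793
5 4 -214.560 64.013
6 4 447.308 -120.082

(exact arithmetic carried between steps; '≈' marks a value shown rounded to 6 d.p. or computed from one; I and e_prev carry over from the previous line; the table rounds u and y to 3 d.p., halves away from zero)
n=0: y=0, sp=4, e=sp−y=4; I=4, D=e−e_prev=4; u=1/4·4+1/2·4+2·4=11; next y=-1/5·0+1/2·11=5.5
n=1: y=5.5, sp=4, e=sp−y=-1.5; I=2.5, D=e−e_prev=-5.5; u=1/4·(-1.5)+1/2·2.5+2·(-5.5)=-10.125; next y=-1/5·5.5+1/2·(-10.125)=-6.1625
n=2: y=-6.1625, sp=4, e=sp−y=10.1625; I=12.6625, D=e−e_prev=11.6625; u=1/4·10.1625+1/2·12.6625+2·11.6625=32.196875; next y=-1/5·(-6.1625)+1/2·32.196875≈17.330938
n=3: y≈17.330938, sp=4, e=sp−y≈-13.330938; I≈-0.668438, D=e−e_prev≈-23.493438; u=1/4·(-13.330938)+1/2·(-0.668438)+2·(-23.493438)≈-50.653828; next y=-1/5·17.330938+1/2·(-50.653828)≈-28.793102
n=4: y≈-28.793102, sp=4, e=sp−y≈32.793102; I≈32.124664, D=e−e_prev≈46.124039; u=1/4·32.793102+1/2·32.124664+2·46.124039≈116.508686; next y=-1/5·(-28.793102)+1/2·116.508686≈64.012963
n=5: y≈64.012963, sp=4, e=sp−y≈-60.012963; I≈-27.888299, D=e−e_prev≈-92.806065; u=1/4·(-60.012963)+1/2·(-27.888299)+2·(-92.806065)≈-214.559520; next y=-1/5·64.012963+1/2·(-214.559520)≈-120.082352
n=6: y≈-120.082352, sp=4, e=sp−y≈124.082352; I≈96.194053, D=e−e_prev≈184.095315; u=1/4·124.082352+1/2·96.194053+2·184.095315≈447.308246; next y=-1/5·(-120.082352)+1/2·447.308246≈247.670593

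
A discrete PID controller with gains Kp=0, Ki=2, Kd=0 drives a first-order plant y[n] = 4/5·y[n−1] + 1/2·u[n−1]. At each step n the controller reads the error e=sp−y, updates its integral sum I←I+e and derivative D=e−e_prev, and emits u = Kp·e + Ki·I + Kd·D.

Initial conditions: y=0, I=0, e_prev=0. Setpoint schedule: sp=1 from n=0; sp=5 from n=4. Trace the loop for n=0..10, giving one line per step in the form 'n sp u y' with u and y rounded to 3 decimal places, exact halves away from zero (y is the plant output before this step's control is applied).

0 1 2.000 0.000
1 1 2.000 1.000
2 1 0.400 1.800
3 1 -0.880 1.640
4 5 7.376 0.872
5 5 8.605 4.386
6 5 2.983 7.811
7 5 -2.497 7.740
8 5 -2.384 4.943
9 5 2.090 2.763
10 5 5.580 3.255

(exact arithmetic carried between steps; '≈' marks a value shown rounded to 6 d.p. or computed from one; I and e_prev carry over from the previous line; the table rounds u and y to 3 d.p., halves away from zero)
n=0: y=0, sp=1, e=sp−y=1; I=1, D=e−e_prev=1; u=0·1+2·1+0·1=2; next y=4/5·0+1/2·2=1
n=1: y=1, sp=1, e=sp−y=0; I=1, D=e−e_prev=-1; u=0·0+2·1+0·(-1)=2; next y=4/5·1+1/2·2=1.8
n=2: y=1.8, sp=1, e=sp−y=-0.8; I=0.2, D=e−e_prev=-0.8; u=0·(-0.8)+2·0.2+0·(-0.8)=0.4; next y=4/5·1.8+1/2·0.4=1.64
n=3: y=1.64, sp=1, e=sp−y=-0.64; I=-0.44, D=e−e_prev=0.16; u=0·(-0.64)+2·(-0.44)+0·0.16=-0.88; next y=4/5·1.64+1/2·(-0.88)=0.872
n=4: y=0.872, sp=5, e=sp−y=4.128; I=3.688, D=e−e_prev=4.768; u=0·4.128+2·3.688+0·4.768=7.376; next y=4/5·0.872+1/2·7.376=4.3856
n=5: y=4.3856, sp=5, e=sp−y=0.6144; I=4.3024, D=e−e_prev=-3.5136; u=0·0.6144+2·4.3024+0·(-3.5136)=8.6048; next y=4/5·4.3856+1/2·8.6048=7.81088
n=6: y=7.81088, sp=5, e=sp−y=-2.81088; I=1.49152, D=e−e_prev=-3.42528; u=0·(-2.81088)+2·1.49152+0·(-3.42528)=2.98304; next y=4/5·7.81088+1/2·2.98304=7.740224
n=7: y=7.740224, sp=5, e=sp−y=-2.740224; I=-1.248704, D=e−e_prev=0.070656; u=0·(-2.740224)+2·(-1.248704)+0·0.070656=-2.497408; next y=4/5·7.740224+1/2·(-2.497408)≈4.943475
n=8: y≈4.943475, sp=5, e=sp−y≈0.056525; I≈-1.192179, D=e−e_prev≈2.796749; u=0·0.056525+2·(-1.192179)+0·2.796749≈-2.384358; next y=4/5·4.943475+1/2·(-2.384358)≈2.762601
n=9: y≈2.762601, sp=5, e=sp−y≈2.237399; I≈1.045220, D=e−e_prev≈2.180874; u=0·2.237399+2·1.045220+0·2.180874≈2.090440; next y=4/5·2.762601+1/2·2.090440≈3.255301
n=10: y≈3.255301, sp=5, e=sp−y≈1.744699; I≈2.789919, D=e−e_prev≈-0.492700; u=0·1.744699+2·2.789919+0·(-0.492700)≈5.579838; next y=4/5·3.255301+1/2·5.579838≈5.394160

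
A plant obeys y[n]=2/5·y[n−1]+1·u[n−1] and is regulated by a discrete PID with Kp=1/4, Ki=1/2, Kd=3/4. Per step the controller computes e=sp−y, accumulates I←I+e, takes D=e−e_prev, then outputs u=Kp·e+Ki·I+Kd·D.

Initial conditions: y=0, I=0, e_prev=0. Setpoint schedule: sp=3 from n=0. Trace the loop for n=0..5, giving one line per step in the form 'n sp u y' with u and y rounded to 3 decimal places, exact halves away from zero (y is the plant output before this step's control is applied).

(exact arithmetic carried between steps; '≈' marks a value shown rounded to 6 d.p. or computed from one; I and e_prev carry over from the previous line; the table rounds u and y to 3 d.p., halves away from zero)
n=0: y=0, sp=3, e=sp−y=3; I=3, D=e−e_prev=3; u=1/4·3+1/2·3+3/4·3=4.5; next y=2/5·0+1·4.5=4.5
n=1: y=4.5, sp=3, e=sp−y=-1.5; I=1.5, D=e−e_prev=-4.5; u=1/4·(-1.5)+1/2·1.5+3/4·(-4.5)=-3; next y=2/5·4.5+1·(-3)=-1.2
n=2: y=-1.2, sp=3, e=sp−y=4.2; I=5.7, D=e−e_prev=5.7; u=1/4·4.2+1/2·5.7+3/4·5.7=8.175; next y=2/5·(-1.2)+1·8.175=7.695
n=3: y=7.695, sp=3, e=sp−y=-4.695; I=1.005, D=e−e_prev=-8.895; u=1/4·(-4.695)+1/2·1.005+3/4·(-8.895)=-7.3425; next y=2/5·7.695+1·(-7.3425)=-4.2645
n=4: y=-4.2645, sp=3, e=sp−y=7.2645; I=8.2695, D=e−e_prev=11.9595; u=1/4·7.2645+1/2·8.2695+3/4·11.9595=14.9205; next y=2/5·(-4.2645)+1·14.9205=13.2147
n=5: y=13.2147, sp=3, e=sp−y=-10.2147; I=-1.9452, D=e−e_prev=-17.4792; u=1/4·(-10.2147)+1/2·(-1.9452)+3/4·(-17.4792)=-16.635675; next y=2/5·13.2147+1·(-16.635675)=-11.349795

0 3 4.500 0.000
1 3 -3.000 4.500
2 3 8.175 -1.200
3 3 -7.343 7.695
4 3 14.921 -4.265
5 3 -16.636 13.215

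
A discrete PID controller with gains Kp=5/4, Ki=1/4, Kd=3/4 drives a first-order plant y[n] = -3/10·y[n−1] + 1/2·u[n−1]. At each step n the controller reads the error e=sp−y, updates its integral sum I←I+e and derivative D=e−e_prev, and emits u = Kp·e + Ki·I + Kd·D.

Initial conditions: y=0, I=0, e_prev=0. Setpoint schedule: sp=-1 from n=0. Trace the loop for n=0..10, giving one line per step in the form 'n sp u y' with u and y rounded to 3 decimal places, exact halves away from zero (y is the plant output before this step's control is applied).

(exact arithmetic carried between steps; '≈' marks a value shown rounded to 6 d.p. or computed from one; I and e_prev carry over from the previous line; the table rounds u and y to 3 d.p., halves away from zero)
n=0: y=0, sp=-1, e=sp−y=-1; I=-1, D=e−e_prev=-1; u=5/4·(-1)+1/4·(-1)+3/4·(-1)=-2.25; next y=-3/10·0+1/2·(-2.25)=-1.125
n=1: y=-1.125, sp=-1, e=sp−y=0.125; I=-0.875, D=e−e_prev=1.125; u=5/4·0.125+1/4·(-0.875)+3/4·1.125=0.78125; next y=-3/10·(-1.125)+1/2·0.78125=0.728125
n=2: y=0.728125, sp=-1, e=sp−y=-1.728125; I=-2.603125, D=e−e_prev=-1.853125; u=5/4·(-1.728125)+1/4·(-2.603125)+3/4·(-1.853125)≈-4.200781; next y=-3/10·0.728125+1/2·(-4.200781)≈-2.318828
n=3: y≈-2.318828, sp=-1, e=sp−y≈1.318828; I≈-1.284297, D=e−e_prev≈3.046953; u=5/4·1.318828+1/4·(-1.284297)+3/4·3.046953≈3.612676; next y=-3/10·(-2.318828)+1/2·3.612676≈2.501986
n=4: y≈2.501986, sp=-1, e=sp−y≈-3.501986; I≈-4.786283, D=e−e_prev≈-4.820814; u=5/4·(-3.501986)+1/4·(-4.786283)+3/4·(-4.820814)≈-9.189665; next y=-3/10·2.501986+1/2·(-9.189665)≈-5.345428
n=5: y≈-5.345428, sp=-1, e=sp−y≈4.345428; I≈-0.440855, D=e−e_prev≈7.847415; u=5/4·4.345428+1/4·(-0.440855)+3/4·7.847415≈11.207132; next y=-3/10·(-5.345428)+1/2·11.207132≈7.207195
n=6: y≈7.207195, sp=-1, e=sp−y≈-8.207195; I≈-8.648050, D=e−e_prev≈-12.552623; u=5/4·(-8.207195)+1/4·(-8.648050)+3/4·(-12.552623)≈-21.835473; next y=-3/10·7.207195+1/2·(-21.835473)≈-13.079895
n=7: y≈-13.079895, sp=-1, e=sp−y≈12.079895; I≈3.431845, D=e−e_prev≈20.287089; u=5/4·12.079895+1/4·3.431845+3/4·20.287089≈31.173147; next y=-3/10·(-13.079895)+1/2·31.173147≈19.510542
n=8: y≈19.510542, sp=-1, e=sp−y≈-20.510542; I≈-17.078697, D=e−e_prev≈-32.590437; u=5/4·(-20.510542)+1/4·(-17.078697)+3/4·(-32.590437)≈-54.350679; next y=-3/10·19.510542+1/2·(-54.350679)≈-33.028502
n=9: y≈-33.028502, sp=-1, e=sp−y≈32.028502; I≈14.949805, D=e−e_prev≈52.539044; u=5/4·32.028502+1/4·14.949805+3/4·52.539044≈83.177362; next y=-3/10·(-33.028502)+1/2·83.177362≈51.497231
n=10: y≈51.497231, sp=-1, e=sp−y≈-52.497231; I≈-37.547426, D=e−e_prev≈-84.525733; u=5/4·(-52.497231)+1/4·(-37.547426)+3/4·(-84.525733)≈-138.402696; next y=-3/10·51.497231+1/2·(-138.402696)≈-84.650517

0 -1 -2.250 0.000
1 -1 0.781 -1.125
2 -1 -4.201 0.728
3 -1 3.613 -2.319
4 -1 -9.190 2.502
5 -1 11.207 -5.345
6 -1 -21.835 7.207
7 -1 31.173 -13.080
8 -1 -54.351 19.511
9 -1 83.177 -33.029
10 -1 -138.403 51.497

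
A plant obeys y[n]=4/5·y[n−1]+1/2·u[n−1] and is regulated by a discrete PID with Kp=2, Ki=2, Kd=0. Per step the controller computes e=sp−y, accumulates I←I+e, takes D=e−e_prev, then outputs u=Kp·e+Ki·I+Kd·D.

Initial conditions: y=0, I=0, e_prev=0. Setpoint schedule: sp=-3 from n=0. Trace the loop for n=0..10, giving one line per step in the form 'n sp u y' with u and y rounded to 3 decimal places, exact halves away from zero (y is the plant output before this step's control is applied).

(exact arithmetic carried between steps; '≈' marks a value shown rounded to 6 d.p. or computed from one; I and e_prev carry over from the previous line; the table rounds u and y to 3 d.p., halves away from zero)
n=0: y=0, sp=-3, e=sp−y=-3; I=-3, D=e−e_prev=-3; u=2·(-3)+2·(-3)+0·(-3)=-12; next y=4/5·0+1/2·(-12)=-6
n=1: y=-6, sp=-3, e=sp−y=3; I=0, D=e−e_prev=6; u=2·3+2·0+0·6=6; next y=4/5·(-6)+1/2·6=-1.8
n=2: y=-1.8, sp=-3, e=sp−y=-1.2; I=-1.2, D=e−e_prev=-4.2; u=2·(-1.2)+2·(-1.2)+0·(-4.2)=-4.8; next y=4/5·(-1.8)+1/2·(-4.8)=-3.84
n=3: y=-3.84, sp=-3, e=sp−y=0.84; I=-0.36, D=e−e_prev=2.04; u=2·0.84+2·(-0.36)+0·2.04=0.96; next y=4/5·(-3.84)+1/2·0.96=-2.592
n=4: y=-2.592, sp=-3, e=sp−y=-0.408; I=-0.768, D=e−e_prev=-1.248; u=2·(-0.408)+2·(-0.768)+0·(-1.248)=-2.352; next y=4/5·(-2.592)+1/2·(-2.352)=-3.2496
n=5: y=-3.2496, sp=-3, e=sp−y=0.2496; I=-0.5184, D=e−e_prev=0.6576; u=2·0.2496+2·(-0.5184)+0·0.6576=-0.5376; next y=4/5·(-3.2496)+1/2·(-0.5376)=-2.86848
n=6: y=-2.86848, sp=-3, e=sp−y=-0.13152; I=-0.64992, D=e−e_prev=-0.38112; u=2·(-0.13152)+2·(-0.64992)+0·(-0.38112)=-1.56288; next y=4/5·(-2.86848)+1/2·(-1.56288)=-3.076224
n=7: y=-3.076224, sp=-3, e=sp−y=0.076224; I=-0.573696, D=e−e_prev=0.207744; u=2·0.076224+2·(-0.573696)+0·0.207744=-0.994944; next y=4/5·(-3.076224)+1/2·(-0.994944)≈-2.958451
n=8: y≈-2.958451, sp=-3, e=sp−y≈-0.041549; I≈-0.615245, D=e−e_prev≈-0.117773; u=2·(-0.041549)+2·(-0.615245)+0·(-0.117773)≈-1.313587; next y=4/5·(-2.958451)+1/2·(-1.313587)≈-3.023555
n=9: y≈-3.023555, sp=-3, e=sp−y≈0.023555; I≈-0.591690, D=e−e_prev≈0.065103; u=2·0.023555+2·(-0.591690)+0·0.065103≈-1.136271; next y=4/5·(-3.023555)+1/2·(-1.136271)≈-2.986979
n=10: y≈-2.986979, sp=-3, e=sp−y≈-0.013021; I≈-0.604711, D=e−e_prev≈-0.036575; u=2·(-0.013021)+2·(-0.604711)+0·(-0.036575)≈-1.235463; next y=4/5·(-2.986979)+1/2·(-1.235463)≈-3.007315

0 -3 -12.000 0.000
1 -3 6.000 -6.000
2 -3 -4.800 -1.800
3 -3 0.960 -3.840
4 -3 -2.352 -2.592
5 -3 -0.538 -3.250
6 -3 -1.563 -2.868
7 -3 -0.995 -3.076
8 -3 -1.314 -2.958
9 -3 -1.136 -3.024
10 -3 -1.235 -2.987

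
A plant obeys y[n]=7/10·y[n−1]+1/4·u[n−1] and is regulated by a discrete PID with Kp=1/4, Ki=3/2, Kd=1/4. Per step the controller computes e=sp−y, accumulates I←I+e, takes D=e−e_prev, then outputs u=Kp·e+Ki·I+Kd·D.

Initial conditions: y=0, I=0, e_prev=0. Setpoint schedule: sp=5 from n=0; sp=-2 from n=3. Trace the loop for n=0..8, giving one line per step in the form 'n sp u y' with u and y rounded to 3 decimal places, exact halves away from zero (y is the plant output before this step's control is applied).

(exact arithmetic carried between steps; '≈' marks a value shown rounded to 6 d.p. or computed from one; I and e_prev carry over from the previous line; the table rounds u and y to 3 d.p., halves away from zero)
n=0: y=0, sp=5, e=sp−y=5; I=5, D=e−e_prev=5; u=1/4·5+3/2·5+1/4·5=10; next y=7/10·0+1/4·10=2.5
n=1: y=2.5, sp=5, e=sp−y=2.5; I=7.5, D=e−e_prev=-2.5; u=1/4·2.5+3/2·7.5+1/4·(-2.5)=11.25; next y=7/10·2.5+1/4·11.25=4.5625
n=2: y=4.5625, sp=5, e=sp−y=0.4375; I=7.9375, D=e−e_prev=-2.0625; u=1/4·0.4375+3/2·7.9375+1/4·(-2.0625)=11.5; next y=7/10·4.5625+1/4·11.5=6.06875
n=3: y=6.06875, sp=-2, e=sp−y=-8.06875; I=-0.13125, D=e−e_prev=-8.50625; u=1/4·(-8.06875)+3/2·(-0.13125)+1/4·(-8.50625)=-4.340625; next y=7/10·6.06875+1/4·(-4.340625)≈3.162969
n=4: y≈3.162969, sp=-2, e=sp−y≈-5.162969; I≈-5.294219, D=e−e_prev≈2.905781; u=1/4·(-5.162969)+3/2·(-5.294219)+1/4·2.905781≈-8.505625; next y=7/10·3.162969+1/4·(-8.505625)≈0.087672
n=5: y≈0.087672, sp=-2, e=sp−y≈-2.087672; I≈-7.381891, D=e−e_prev≈3.075297; u=1/4·(-2.087672)+3/2·(-7.381891)+1/4·3.075297≈-10.825930; next y=7/10·0.087672+1/4·(-10.825930)≈-2.645112
n=6: y≈-2.645112, sp=-2, e=sp−y≈0.645112; I≈-6.736779, D=e−e_prev≈2.732784; u=1/4·0.645112+3/2·(-6.736779)+1/4·2.732784≈-9.260694; next y=7/10·(-2.645112)+1/4·(-9.260694)≈-4.166752
n=7: y≈-4.166752, sp=-2, e=sp−y≈2.166752; I≈-4.570027, D=e−e_prev≈1.521640; u=1/4·2.166752+3/2·(-4.570027)+1/4·1.521640≈-5.932942; next y=7/10·(-4.166752)+1/4·(-5.932942)≈-4.399962
n=8: y≈-4.399962, sp=-2, e=sp−y≈2.399962; I≈-2.170065, D=e−e_prev≈0.233210; u=1/4·2.399962+3/2·(-2.170065)+1/4·0.233210≈-2.596804; next y=7/10·(-4.399962)+1/4·(-2.596804)≈-3.729174

0 5 10.000 0.000
1 5 11.250 2.500
2 5 11.500 4.563
3 -2 -4.341 6.069
4 -2 -8.506 3.163
5 -2 -10.826 0.088
6 -2 -9.261 -2.645
7 -2 -5.933 -4.167
8 -2 -2.597 -4.400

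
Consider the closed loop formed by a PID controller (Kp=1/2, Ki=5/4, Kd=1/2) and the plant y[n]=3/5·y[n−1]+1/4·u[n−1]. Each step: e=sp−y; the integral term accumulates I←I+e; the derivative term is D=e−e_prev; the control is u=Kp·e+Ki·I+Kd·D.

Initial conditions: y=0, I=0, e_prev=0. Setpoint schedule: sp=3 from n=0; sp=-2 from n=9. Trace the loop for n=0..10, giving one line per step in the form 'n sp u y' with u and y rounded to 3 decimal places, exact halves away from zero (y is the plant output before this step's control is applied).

(exact arithmetic carried between steps; '≈' marks a value shown rounded to 6 d.p. or computed from one; I and e_prev carry over from the previous line; the table rounds u and y to 3 d.p., halves away from zero)
n=0: y=0, sp=3, e=sp−y=3; I=3, D=e−e_prev=3; u=1/2·3+5/4·3+1/2·3=6.75; next y=3/5·0+1/4·6.75=1.6875
n=1: y=1.6875, sp=3, e=sp−y=1.3125; I=4.3125, D=e−e_prev=-1.6875; u=1/2·1.3125+5/4·4.3125+1/2·(-1.6875)=5.203125; next y=3/5·1.6875+1/4·5.203125≈2.313281
n=2: y≈2.313281, sp=3, e=sp−y≈0.686719; I≈4.999219, D=e−e_prev≈-0.625781; u=1/2·0.686719+5/4·4.999219+1/2·(-0.625781)≈6.279492; next y=3/5·2.313281+1/4·6.279492≈2.957842
n=3: y≈2.957842, sp=3, e=sp−y≈0.042158; I≈5.041377, D=e−e_prev≈-0.644561; u=1/2·0.042158+5/4·5.041377+1/2·(-0.644561)≈6.000520; next y=3/5·2.957842+1/4·6.000520≈3.274835
n=4: y≈3.274835, sp=3, e=sp−y≈-0.274835; I≈4.766542, D=e−e_prev≈-0.316993; u=1/2·(-0.274835)+5/4·4.766542+1/2·(-0.316993)≈5.662263; next y=3/5·3.274835+1/4·5.662263≈3.380467
n=5: y≈3.380467, sp=3, e=sp−y≈-0.380467; I≈4.386075, D=e−e_prev≈-0.105632; u=1/2·(-0.380467)+5/4·4.386075+1/2·(-0.105632)≈5.239544; next y=3/5·3.380467+1/4·5.239544≈3.338166
n=6: y≈3.338166, sp=3, e=sp−y≈-0.338166; I≈4.047909, D=e−e_prev≈0.042301; u=1/2·(-0.338166)+5/4·4.047909+1/2·0.042301≈4.911953; next y=3/5·3.338166+1/4·4.911953≈3.230888
n=7: y≈3.230888, sp=3, e=sp−y≈-0.230888; I≈3.817021, D=e−e_prev≈0.107278; u=1/2·(-0.230888)+5/4·3.817021+1/2·0.107278≈4.709471; next y=3/5·3.230888+1/4·4.709471≈3.115901
n=8: y≈3.115901, sp=3, e=sp−y≈-0.115901; I≈3.701120, D=e−e_prev≈0.114987; u=1/2·(-0.115901)+5/4·3.701120+1/2·0.114987≈4.625944; next y=3/5·3.115901+1/4·4.625944≈3.026026
n=9: y≈3.026026, sp=-2, e=sp−y≈-5.026026; I≈-1.324906, D=e−e_prev≈-4.910126; u=1/2·(-5.026026)+5/4·(-1.324906)+1/2·(-4.910126)≈-6.624209; next y=3/5·3.026026+1/4·(-6.624209)≈0.159564
n=10: y≈0.159564, sp=-2, e=sp−y≈-2.159564; I≈-3.484470, D=e−e_prev≈2.866463; u=1/2·(-2.159564)+5/4·(-3.484470)+1/2·2.866463≈-4.002138; next y=3/5·0.159564+1/4·(-4.002138)≈-0.904796

0 3 6.750 0.000
1 3 5.203 1.688
2 3 6.279 2.313
3 3 6.001 2.958
4 3 5.662 3.275
5 3 5.240 3.380
6 3 4.912 3.338
7 3 4.709 3.231
8 3 4.626 3.116
9 -2 -6.624 3.026
10 -2 -4.002 0.160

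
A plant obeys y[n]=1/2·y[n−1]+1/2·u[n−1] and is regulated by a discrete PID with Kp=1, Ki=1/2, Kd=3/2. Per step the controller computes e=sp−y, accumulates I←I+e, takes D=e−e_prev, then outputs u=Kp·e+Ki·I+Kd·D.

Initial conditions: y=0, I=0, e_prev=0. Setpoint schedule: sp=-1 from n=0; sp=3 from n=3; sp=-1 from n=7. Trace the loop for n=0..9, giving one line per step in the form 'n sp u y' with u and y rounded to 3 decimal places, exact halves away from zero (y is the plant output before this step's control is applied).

0 -1 -3.000 0.000
1 -1 2.500 -1.500
2 -1 -5.500 0.500
3 3 17.750 -2.500
4 3 -20.375 7.625
5 3 34.500 -6.375
6 3 -43.125 14.063
7 -1 55.781 -14.531
8 -1 -79.813 20.625
9 -1 112.766 -29.594

(exact arithmetic carried between steps; '≈' marks a value shown rounded to 6 d.p. or computed from one; I and e_prev carry over from the previous line; the table rounds u and y to 3 d.p., halves away from zero)
n=0: y=0, sp=-1, e=sp−y=-1; I=-1, D=e−e_prev=-1; u=1·(-1)+1/2·(-1)+3/2·(-1)=-3; next y=1/2·0+1/2·(-3)=-1.5
n=1: y=-1.5, sp=-1, e=sp−y=0.5; I=-0.5, D=e−e_prev=1.5; u=1·0.5+1/2·(-0.5)+3/2·1.5=2.5; next y=1/2·(-1.5)+1/2·2.5=0.5
n=2: y=0.5, sp=-1, e=sp−y=-1.5; I=-2, D=e−e_prev=-2; u=1·(-1.5)+1/2·(-2)+3/2·(-2)=-5.5; next y=1/2·0.5+1/2·(-5.5)=-2.5
n=3: y=-2.5, sp=3, e=sp−y=5.5; I=3.5, D=e−e_prev=7; u=1·5.5+1/2·3.5+3/2·7=17.75; next y=1/2·(-2.5)+1/2·17.75=7.625
n=4: y=7.625, sp=3, e=sp−y=-4.625; I=-1.125, D=e−e_prev=-10.125; u=1·(-4.625)+1/2·(-1.125)+3/2·(-10.125)=-20.375; next y=1/2·7.625+1/2·(-20.375)=-6.375
n=5: y=-6.375, sp=3, e=sp−y=9.375; I=8.25, D=e−e_prev=14; u=1·9.375+1/2·8.25+3/2·14=34.5; next y=1/2·(-6.375)+1/2·34.5=14.0625
n=6: y=14.0625, sp=3, e=sp−y=-11.0625; I=-2.8125, D=e−e_prev=-20.4375; u=1·(-11.0625)+1/2·(-2.8125)+3/2·(-20.4375)=-43.125; next y=1/2·14.0625+1/2·(-43.125)=-14.53125
n=7: y=-14.53125, sp=-1, e=sp−y=13.53125; I=10.71875, D=e−e_prev=24.59375; u=1·13.53125+1/2·10.71875+3/2·24.59375=55.78125; next y=1/2·(-14.53125)+1/2·55.78125=20.625
n=8: y=20.625, sp=-1, e=sp−y=-21.625; I=-10.90625, D=e−e_prev=-35.15625; u=1·(-21.625)+1/2·(-10.90625)+3/2·(-35.15625)=-79.8125; next y=1/2·20.625+1/2·(-79.8125)=-29.59375
n=9: y=-29.59375, sp=-1, e=sp−y=28.59375; I=17.6875, D=e−e_prev=50.21875; u=1·28.59375+1/2·17.6875+3/2·50.21875=112.765625; next y=1/2·(-29.59375)+1/2·112.765625≈41.585938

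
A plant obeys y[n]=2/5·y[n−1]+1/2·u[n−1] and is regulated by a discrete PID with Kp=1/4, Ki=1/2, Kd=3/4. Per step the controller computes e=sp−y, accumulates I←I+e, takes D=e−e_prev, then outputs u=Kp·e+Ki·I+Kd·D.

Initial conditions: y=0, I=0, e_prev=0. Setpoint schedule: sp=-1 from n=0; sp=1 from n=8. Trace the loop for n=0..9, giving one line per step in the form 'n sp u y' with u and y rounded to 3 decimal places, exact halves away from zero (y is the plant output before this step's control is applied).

(exact arithmetic carried between steps; '≈' marks a value shown rounded to 6 d.p. or computed from one; I and e_prev carry over from the previous line; the table rounds u and y to 3 d.p., halves away from zero)
n=0: y=0, sp=-1, e=sp−y=-1; I=-1, D=e−e_prev=-1; u=1/4·(-1)+1/2·(-1)+3/4·(-1)=-1.5; next y=2/5·0+1/2·(-1.5)=-0.75
n=1: y=-0.75, sp=-1, e=sp−y=-0.25; I=-1.25, D=e−e_prev=0.75; u=1/4·(-0.25)+1/2·(-1.25)+3/4·0.75=-0.125; next y=2/5·(-0.75)+1/2·(-0.125)=-0.3625
n=2: y=-0.3625, sp=-1, e=sp−y=-0.6375; I=-1.8875, D=e−e_prev=-0.3875; u=1/4·(-0.6375)+1/2·(-1.8875)+3/4·(-0.3875)=-1.39375; next y=2/5·(-0.3625)+1/2·(-1.39375)=-0.841875
n=3: y=-0.841875, sp=-1, e=sp−y=-0.158125; I=-2.045625, D=e−e_prev=0.479375; u=1/4·(-0.158125)+1/2·(-2.045625)+3/4·0.479375≈-0.702813; next y=2/5·(-0.841875)+1/2·(-0.702813)≈-0.688156
n=4: y≈-0.688156, sp=-1, e=sp−y≈-0.311844; I≈-2.357469, D=e−e_prev≈-0.153719; u=1/4·(-0.311844)+1/2·(-2.357469)+3/4·(-0.153719)≈-1.371984; next y=2/5·(-0.688156)+1/2·(-1.371984)≈-0.961255
n=5: y≈-0.961255, sp=-1, e=sp−y≈-0.038745; I≈-2.396214, D=e−e_prev≈0.273098; u=1/4·(-0.038745)+1/2·(-2.396214)+3/4·0.273098≈-1.002970; next y=2/5·(-0.961255)+1/2·(-1.002970)≈-0.885987
n=6: y≈-0.885987, sp=-1, e=sp−y≈-0.114013; I≈-2.510227, D=e−e_prev≈-0.075268; u=1/4·(-0.114013)+1/2·(-2.510227)+3/4·(-0.075268)≈-1.340068; next y=2/5·(-0.885987)+1/2·(-1.340068)≈-1.024429
n=7: y≈-1.024429, sp=-1, e=sp−y≈0.024429; I≈-2.485799, D=e−e_prev≈0.138442; u=1/4·0.024429+1/2·(-2.485799)+3/4·0.138442≈-1.132961; next y=2/5·(-1.024429)+1/2·(-1.132961)≈-0.976252
n=8: y≈-0.976252, sp=1, e=sp−y≈1.976252; I≈-0.509547, D=e−e_prev≈1.951823; u=1/4·1.976252+1/2·(-0.509547)+3/4·1.951823≈1.703157; next y=2/5·(-0.976252)+1/2·1.703157≈0.461078
n=9: y≈0.461078, sp=1, e=sp−y≈0.538922; I≈0.029375, D=e−e_prev≈-1.437329; u=1/4·0.538922+1/2·0.029375+3/4·(-1.437329)≈-0.928579; next y=2/5·0.461078+1/2·(-0.928579)≈-0.279858

0 -1 -1.500 0.000
1 -1 -0.125 -0.750
2 -1 -1.394 -0.363
3 -1 -0.703 -0.842
4 -1 -1.372 -0.688
5 -1 -1.003 -0.961
6 -1 -1.340 -0.886
7 -1 -1.133 -1.024
8 1 1.703 -0.976
9 1 -0.929 0.461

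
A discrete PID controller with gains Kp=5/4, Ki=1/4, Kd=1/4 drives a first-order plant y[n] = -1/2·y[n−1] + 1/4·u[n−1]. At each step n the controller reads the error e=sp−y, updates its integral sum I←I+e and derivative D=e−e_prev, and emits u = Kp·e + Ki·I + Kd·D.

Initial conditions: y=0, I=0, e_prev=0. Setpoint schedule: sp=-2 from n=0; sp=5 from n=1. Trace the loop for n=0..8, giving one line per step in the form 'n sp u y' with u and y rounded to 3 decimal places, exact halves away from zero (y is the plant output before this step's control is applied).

(exact arithmetic carried between steps; '≈' marks a value shown rounded to 6 d.p. or computed from one; I and e_prev carry over from the previous line; the table rounds u and y to 3 d.p., halves away from zero)
n=0: y=0, sp=-2, e=sp−y=-2; I=-2, D=e−e_prev=-2; u=5/4·(-2)+1/4·(-2)+1/4·(-2)=-3.5; next y=-1/2·0+1/4·(-3.5)=-0.875
n=1: y=-0.875, sp=5, e=sp−y=5.875; I=3.875, D=e−e_prev=7.875; u=5/4·5.875+1/4·3.875+1/4·7.875=10.28125; next y=-1/2·(-0.875)+1/4·10.28125≈3.007813
n=2: y≈3.007813, sp=5, e=sp−y≈1.992188; I≈5.867188, D=e−e_prev≈-3.882813; u=5/4·1.992188+1/4·5.867188+1/4·(-3.882813)≈2.986328; next y=-1/2·3.007813+1/4·2.986328≈-0.757324
n=3: y≈-0.757324, sp=5, e=sp−y≈5.757324; I≈11.624512, D=e−e_prev≈3.765137; u=5/4·5.757324+1/4·11.624512+1/4·3.765137≈11.044067; next y=-1/2·(-0.757324)+1/4·11.044067≈3.139679
n=4: y≈3.139679, sp=5, e=sp−y≈1.860321; I≈13.484833, D=e−e_prev≈-3.897003; u=5/4·1.860321+1/4·13.484833+1/4·(-3.897003)≈4.722359; next y=-1/2·3.139679+1/4·4.722359≈-0.389250
n=5: y≈-0.389250, sp=5, e=sp−y≈5.389250; I≈18.874083, D=e−e_prev≈3.528929; u=5/4·5.389250+1/4·18.874083+1/4·3.528929≈12.337315; next y=-1/2·(-0.389250)+1/4·12.337315≈3.278954
n=6: y≈3.278954, sp=5, e=sp−y≈1.721046; I≈20.595129, D=e−e_prev≈-3.668203; u=5/4·1.721046+1/4·20.595129+1/4·(-3.668203)≈6.383039; next y=-1/2·3.278954+1/4·6.383039≈-0.043717
n=7: y≈-0.043717, sp=5, e=sp−y≈5.043717; I≈25.638846, D=e−e_prev≈3.322671; u=5/4·5.043717+1/4·25.638846+1/4·3.322671≈13.545025; next y=-1/2·(-0.043717)+1/4·13.545025≈3.408115
n=8: y≈3.408115, sp=5, e=sp−y≈1.591885; I≈27.230731, D=e−e_prev≈-3.451832; u=5/4·1.591885+1/4·27.230731+1/4·(-3.451832)≈7.934581; next y=-1/2·3.408115+1/4·7.934581≈0.279588

0 -2 -3.500 0.000
1 5 10.281 -0.875
2 5 2.986 3.008
3 5 11.044 -0.757
4 5 4.722 3.140
5 5 12.337 -0.389
6 5 6.383 3.279
7 5 13.545 -0.044
8 5 7.935 3.408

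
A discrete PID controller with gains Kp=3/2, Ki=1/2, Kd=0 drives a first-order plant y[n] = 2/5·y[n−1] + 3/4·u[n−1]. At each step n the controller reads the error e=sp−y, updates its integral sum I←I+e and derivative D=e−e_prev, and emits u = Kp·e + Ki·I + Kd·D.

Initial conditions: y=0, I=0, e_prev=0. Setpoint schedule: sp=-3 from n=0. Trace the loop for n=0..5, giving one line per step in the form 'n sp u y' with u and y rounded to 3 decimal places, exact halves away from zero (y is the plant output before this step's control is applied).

0 -3 -6.000 0.000
1 -3 1.500 -4.500
2 -3 -5.400 -0.675
3 -3 0.728 -4.320
4 -3 -4.888 -1.182
5 -3 0.116 -4.139

(exact arithmetic carried between steps; '≈' marks a value shown rounded to 6 d.p. or computed from one; I and e_prev carry over from the previous line; the table rounds u and y to 3 d.p., halves away from zero)
n=0: y=0, sp=-3, e=sp−y=-3; I=-3, D=e−e_prev=-3; u=3/2·(-3)+1/2·(-3)+0·(-3)=-6; next y=2/5·0+3/4·(-6)=-4.5
n=1: y=-4.5, sp=-3, e=sp−y=1.5; I=-1.5, D=e−e_prev=4.5; u=3/2·1.5+1/2·(-1.5)+0·4.5=1.5; next y=2/5·(-4.5)+3/4·1.5=-0.675
n=2: y=-0.675, sp=-3, e=sp−y=-2.325; I=-3.825, D=e−e_prev=-3.825; u=3/2·(-2.325)+1/2·(-3.825)+0·(-3.825)=-5.4; next y=2/5·(-0.675)+3/4·(-5.4)=-4.32
n=3: y=-4.32, sp=-3, e=sp−y=1.32; I=-2.505, D=e−e_prev=3.645; u=3/2·1.32+1/2·(-2.505)+0·3.645=0.7275; next y=2/5·(-4.32)+3/4·0.7275=-1.182375
n=4: y=-1.182375, sp=-3, e=sp−y=-1.817625; I=-4.322625, D=e−e_prev=-3.137625; u=3/2·(-1.817625)+1/2·(-4.322625)+0·(-3.137625)=-4.88775; next y=2/5·(-1.182375)+3/4·(-4.88775)≈-4.138763
n=5: y≈-4.138763, sp=-3, e=sp−y≈1.138763; I≈-3.183863, D=e−e_prev≈2.956388; u=3/2·1.138763+1/2·(-3.183863)+0·2.956388≈0.116213; next y=2/5·(-4.138763)+3/4·0.116213≈-1.568346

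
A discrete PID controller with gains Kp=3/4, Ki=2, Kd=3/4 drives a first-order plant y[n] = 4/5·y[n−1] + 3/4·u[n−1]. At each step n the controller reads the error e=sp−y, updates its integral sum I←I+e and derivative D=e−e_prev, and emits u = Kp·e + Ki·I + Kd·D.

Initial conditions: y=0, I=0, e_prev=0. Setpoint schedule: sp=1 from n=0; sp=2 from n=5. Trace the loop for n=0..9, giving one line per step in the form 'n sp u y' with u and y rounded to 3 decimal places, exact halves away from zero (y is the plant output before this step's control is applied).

0 1 3.500 0.000
1 1 -4.438 2.625
2 1 7.767 -1.228
3 1 -11.915 4.843
4 1 19.619 -5.062
5 2 -27.230 10.665
6 2 45.429 -11.890
7 2 -71.281 24.559
8 2 115.241 -33.813
9 2 -183.089 59.380

(exact arithmetic carried between steps; '≈' marks a value shown rounded to 6 d.p. or computed from one; I and e_prev carry over from the previous line; the table rounds u and y to 3 d.p., halves away from zero)
n=0: y=0, sp=1, e=sp−y=1; I=1, D=e−e_prev=1; u=3/4·1+2·1+3/4·1=3.5; next y=4/5·0+3/4·3.5=2.625
n=1: y=2.625, sp=1, e=sp−y=-1.625; I=-0.625, D=e−e_prev=-2.625; u=3/4·(-1.625)+2·(-0.625)+3/4·(-2.625)=-4.4375; next y=4/5·2.625+3/4·(-4.4375)=-1.228125
n=2: y=-1.228125, sp=1, e=sp−y=2.228125; I=1.603125, D=e−e_prev=3.853125; u=3/4·2.228125+2·1.603125+3/4·3.853125≈7.767188; next y=4/5·(-1.228125)+3/4·7.767188≈4.842891
n=3: y≈4.842891, sp=1, e=sp−y≈-3.842891; I≈-2.239766, D=e−e_prev≈-6.071016; u=3/4·(-3.842891)+2·(-2.239766)+3/4·(-6.071016)≈-11.914961; next y=4/5·4.842891+3/4·(-11.914961)≈-5.061908
n=4: y≈-5.061908, sp=1, e=sp−y≈6.061908; I≈3.822143, D=e−e_prev≈9.904799; u=3/4·6.061908+2·3.822143+3/4·9.904799≈19.619315; next y=4/5·(-5.061908)+3/4·19.619315≈10.664960
n=5: y≈10.664960, sp=2, e=sp−y≈-8.664960; I≈-4.842817, D=e−e_prev≈-14.726868; u=3/4·(-8.664960)+2·(-4.842817)+3/4·(-14.726868)≈-27.229506; next y=4/5·10.664960+3/4·(-27.229506)≈-11.890162
n=6: y≈-11.890162, sp=2, e=sp−y≈13.890162; I≈9.047344, D=e−e_prev≈22.555122; u=3/4·13.890162+2·9.047344+3/4·22.555122≈45.428650; next y=4/5·(-11.890162)+3/4·45.428650≈24.559359
n=7: y≈24.559359, sp=2, e=sp−y≈-22.559359; I≈-13.512015, D=e−e_prev≈-36.449520; u=3/4·(-22.559359)+2·(-13.512015)+3/4·(-36.449520)≈-71.280688; next y=4/5·24.559359+3/4·(-71.280688)≈-33.813029
n=8: y≈-33.813029, sp=2, e=sp−y≈35.813029; I≈22.301015, D=e−e_prev≈58.372388; u=3/4·35.813029+2·22.301015+3/4·58.372388≈115.241092; next y=4/5·(-33.813029)+3/4·115.241092≈59.380396
n=9: y≈59.380396, sp=2, e=sp−y≈-57.380396; I≈-35.079381, D=e−e_prev≈-93.193425; u=3/4·(-57.380396)+2·(-35.079381)+3/4·(-93.193425)≈-183.089128; next y=4/5·59.380396+3/4·(-183.089128)≈-89.812529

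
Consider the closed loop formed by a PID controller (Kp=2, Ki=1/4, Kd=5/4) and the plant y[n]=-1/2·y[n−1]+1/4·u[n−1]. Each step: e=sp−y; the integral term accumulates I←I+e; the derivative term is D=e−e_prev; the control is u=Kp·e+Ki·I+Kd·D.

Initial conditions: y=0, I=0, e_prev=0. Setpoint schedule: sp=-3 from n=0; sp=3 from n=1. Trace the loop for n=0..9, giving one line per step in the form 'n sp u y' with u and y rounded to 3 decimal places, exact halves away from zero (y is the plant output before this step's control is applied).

(exact arithmetic carried between steps; '≈' marks a value shown rounded to 6 d.p. or computed from one; I and e_prev carry over from the previous line; the table rounds u and y to 3 d.p., halves away from zero)
n=0: y=0, sp=-3, e=sp−y=-3; I=-3, D=e−e_prev=-3; u=2·(-3)+1/4·(-3)+5/4·(-3)=-10.5; next y=-1/2·0+1/4·(-10.5)=-2.625
n=1: y=-2.625, sp=3, e=sp−y=5.625; I=2.625, D=e−e_prev=8.625; u=2·5.625+1/4·2.625+5/4·8.625=22.6875; next y=-1/2·(-2.625)+1/4·22.6875=6.984375
n=2: y=6.984375, sp=3, e=sp−y=-3.984375; I=-1.359375, D=e−e_prev=-9.609375; u=2·(-3.984375)+1/4·(-1.359375)+5/4·(-9.609375)≈-20.320313; next y=-1/2·6.984375+1/4·(-20.320313)≈-8.572266
n=3: y≈-8.572266, sp=3, e=sp−y≈11.572266; I≈10.212891, D=e−e_prev≈15.556641; u=2·11.572266+1/4·10.212891+5/4·15.556641≈45.143555; next y=-1/2·(-8.572266)+1/4·45.143555≈15.572021
n=4: y≈15.572021, sp=3, e=sp−y≈-12.572021; I≈-2.359131, D=e−e_prev≈-24.144287; u=2·(-12.572021)+1/4·(-2.359131)+5/4·(-24.144287)≈-55.914185; next y=-1/2·15.572021+1/4·(-55.914185)≈-21.764557
n=5: y≈-21.764557, sp=3, e=sp−y≈24.764557; I≈22.405426, D=e−e_prev≈37.336578; u=2·24.764557+1/4·22.405426+5/4·37.336578≈101.801193; next y=-1/2·(-21.764557)+1/4·101.801193≈36.332577
n=6: y≈36.332577, sp=3, e=sp−y≈-33.332577; I≈-10.927151, D=e−e_prev≈-58.097134; u=2·(-33.332577)+1/4·(-10.927151)+5/4·(-58.097134)≈-142.018358; next y=-1/2·36.332577+1/4·(-142.018358)≈-53.670878
n=7: y≈-53.670878, sp=3, e=sp−y≈56.670878; I≈45.743727, D=e−e_prev≈90.003455; u=2·56.670878+1/4·45.743727+5/4·90.003455≈237.282006; next y=-1/2·(-53.670878)+1/4·237.282006≈86.155940
n=8: y≈86.155940, sp=3, e=sp−y≈-83.155940; I≈-37.412213, D=e−e_prev≈-139.826818; u=2·(-83.155940)+1/4·(-37.412213)+5/4·(-139.826818)≈-350.448457; next y=-1/2·86.155940+1/4·(-350.448457)≈-130.690085
n=9: y≈-130.690085, sp=3, e=sp−y≈133.690085; I≈96.277871, D=e−e_prev≈216.846025; u=2·133.690085+1/4·96.277871+5/4·216.846025≈562.507168; next y=-1/2·(-130.690085)+1/4·562.507168≈205.971834

0 -3 -10.500 0.000
1 3 22.688 -2.625
2 3 -20.320 6.984
3 3 45.144 -8.572
4 3 -55.914 15.572
5 3 101.801 -21.765
6 3 -142.018 36.333
7 3 237.282 -53.671
8 3 -350.448 86.156
9 3 562.507 -130.690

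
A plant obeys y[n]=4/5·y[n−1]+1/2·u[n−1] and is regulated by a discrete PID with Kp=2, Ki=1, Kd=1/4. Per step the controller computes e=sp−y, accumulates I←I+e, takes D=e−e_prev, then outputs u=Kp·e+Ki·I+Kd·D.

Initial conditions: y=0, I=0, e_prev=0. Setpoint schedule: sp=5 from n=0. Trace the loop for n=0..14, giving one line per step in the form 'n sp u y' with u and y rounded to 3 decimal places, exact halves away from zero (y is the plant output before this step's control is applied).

0 5 16.250 0.000
1 5 -6.406 8.125
2 5 8.191 3.297
3 5 -2.481 6.733
4 5 5.053 4.146
5 5 -0.256 5.843
6 5 3.539 4.547
7 5 0.873 5.407
8 5 2.777 4.762
9 5 1.436 5.198
10 5 2.392 4.877
11 5 1.718 5.097
12 5 2.197 4.937
13 5 1.859 5.048
14 5 2.099 4.968

(exact arithmetic carried between steps; '≈' marks a value shown rounded to 6 d.p. or computed from one; I and e_prev carry over from the previous line; the table rounds u and y to 3 d.p., halves away from zero)
n=0: y=0, sp=5, e=sp−y=5; I=5, D=e−e_prev=5; u=2·5+1·5+1/4·5=16.25; next y=4/5·0+1/2·16.25=8.125
n=1: y=8.125, sp=5, e=sp−y=-3.125; I=1.875, D=e−e_prev=-8.125; u=2·(-3.125)+1·1.875+1/4·(-8.125)=-6.40625; next y=4/5·8.125+1/2·(-6.40625)=3.296875
n=2: y=3.296875, sp=5, e=sp−y=1.703125; I=3.578125, D=e−e_prev=4.828125; u=2·1.703125+1·3.578125+1/4·4.828125≈8.191406; next y=4/5·3.296875+1/2·8.191406≈6.733203
n=3: y≈6.733203, sp=5, e=sp−y≈-1.733203; I≈1.844922, D=e−e_prev≈-3.436328; u=2·(-1.733203)+1·1.844922+1/4·(-3.436328)≈-2.480566; next y=4/5·6.733203+1/2·(-2.480566)≈4.146279
n=4: y≈4.146279, sp=5, e=sp−y≈0.853721; I≈2.698643, D=e−e_prev≈2.586924; u=2·0.853721+1·2.698643+1/4·2.586924≈5.052815; next y=4/5·4.146279+1/2·5.052815≈5.843431
n=5: y≈5.843431, sp=5, e=sp−y≈-0.843431; I≈1.855212, D=e−e_prev≈-1.697152; u=2·(-0.843431)+1·1.855212+1/4·(-1.697152)≈-0.255938; next y=4/5·5.843431+1/2·(-0.255938)≈4.546776
n=6: y≈4.546776, sp=5, e=sp−y≈0.453224; I≈2.308436, D=e−e_prev≈1.296655; u=2·0.453224+1·2.308436+1/4·1.296655≈3.539048; next y=4/5·4.546776+1/2·3.539048≈5.406945
n=7: y≈5.406945, sp=5, e=sp−y≈-0.406945; I≈1.901491, D=e−e_prev≈-0.860169; u=2·(-0.406945)+1·1.901491+1/4·(-0.860169)≈0.872559; next y=4/5·5.406945+1/2·0.872559≈4.761836
n=8: y≈4.761836, sp=5, e=sp−y≈0.238164; I≈2.139656, D=e−e_prev≈0.645109; u=2·0.238164+1·2.139656+1/4·0.645109≈2.777262; next y=4/5·4.761836+1/2·2.777262≈5.198099
n=9: y≈5.198099, sp=5, e=sp−y≈-0.198099; I≈1.941556, D=e−e_prev≈-0.436264; u=2·(-0.198099)+1·1.941556+1/4·(-0.436264)≈1.436292; next y=4/5·5.198099+1/2·1.436292≈4.876625
n=10: y≈4.876625, sp=5, e=sp−y≈0.123375; I≈2.064931, D=e−e_prev≈0.321474; u=2·0.123375+1·2.064931+1/4·0.321474≈2.392049; next y=4/5·4.876625+1/2·2.392049≈5.097325
n=11: y≈5.097325, sp=5, e=sp−y≈-0.097325; I≈1.967606, D=e−e_prev≈-0.220699; u=2·(-0.097325)+1·1.967606+1/4·(-0.220699)≈1.717782; next y=4/5·5.097325+1/2·1.717782≈4.936751
n=12: y≈4.936751, sp=5, e=sp−y≈0.063249; I≈2.030856, D=e−e_prev≈0.160574; u=2·0.063249+1·2.030856+1/4·0.160574≈2.197497; next y=4/5·4.936751+1/2·2.197497≈5.048149
n=13: y≈5.048149, sp=5, e=sp−y≈-0.048149; I≈1.982706, D=e−e_prev≈-0.111399; u=2·(-0.048149)+1·1.982706+1/4·(-0.111399)≈1.858558; next y=4/5·5.048149+1/2·1.858558≈4.967798
n=14: y≈4.967798, sp=5, e=sp−y≈0.032202; I≈2.014908, D=e−e_prev≈0.080351; u=2·0.032202+1·2.014908+1/4·0.080351≈2.099399; next y=4/5·4.967798+1/2·2.099399≈5.023938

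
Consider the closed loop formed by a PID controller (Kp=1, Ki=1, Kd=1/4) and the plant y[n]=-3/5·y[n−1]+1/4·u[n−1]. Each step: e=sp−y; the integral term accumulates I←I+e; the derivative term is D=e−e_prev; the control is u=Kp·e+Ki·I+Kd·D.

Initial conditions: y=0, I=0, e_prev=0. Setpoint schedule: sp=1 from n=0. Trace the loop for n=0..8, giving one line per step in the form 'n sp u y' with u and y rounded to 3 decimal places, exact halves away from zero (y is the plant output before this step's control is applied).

0 1 2.250 0.000
1 1 1.734 0.563
2 1 3.362 0.096
3 1 2.604 0.783
4 1 4.346 0.181
5 1 3.223 0.978
6 1 5.151 0.219
7 1 3.633 1.156
8 1 5.831 0.214

(exact arithmetic carried between steps; '≈' marks a value shown rounded to 6 d.p. or computed from one; I and e_prev carry over from the previous line; the table rounds u and y to 3 d.p., halves away from zero)
n=0: y=0, sp=1, e=sp−y=1; I=1, D=e−e_prev=1; u=1·1+1·1+1/4·1=2.25; next y=-3/5·0+1/4·2.25=0.5625
n=1: y=0.5625, sp=1, e=sp−y=0.4375; I=1.4375, D=e−e_prev=-0.5625; u=1·0.4375+1·1.4375+1/4·(-0.5625)=1.734375; next y=-3/5·0.5625+1/4·1.734375≈0.096094
n=2: y≈0.096094, sp=1, e=sp−y≈0.903906; I≈2.341406, D=e−e_prev≈0.466406; u=1·0.903906+1·2.341406+1/4·0.466406≈3.361914; next y=-3/5·0.096094+1/4·3.361914≈0.782822
n=3: y≈0.782822, sp=1, e=sp−y≈0.217178; I≈2.558584, D=e−e_prev≈-0.686729; u=1·0.217178+1·2.558584+1/4·(-0.686729)≈2.604080; next y=-3/5·0.782822+1/4·2.604080≈0.181327
n=4: y≈0.181327, sp=1, e=sp−y≈0.818673; I≈3.377257, D=e−e_prev≈0.601496; u=1·0.818673+1·3.377257+1/4·0.601496≈4.346305; next y=-3/5·0.181327+1/4·4.346305≈0.977780
n=5: y≈0.977780, sp=1, e=sp−y≈0.022220; I≈3.399477, D=e−e_prev≈-0.796454; u=1·0.022220+1·3.399477+1/4·(-0.796454)≈3.222583; next y=-3/5·0.977780+1/4·3.222583≈0.218978
n=6: y≈0.218978, sp=1, e=sp−y≈0.781022; I≈4.180499, D=e−e_prev≈0.758803; u=1·0.781022+1·4.180499+1/4·0.758803≈5.151222; next y=-3/5·0.218978+1/4·5.151222≈1.156419
n=7: y≈1.156419, sp=1, e=sp−y≈-0.156419; I≈4.024080, D=e−e_prev≈-0.937441; u=1·(-0.156419)+1·4.024080+1/4·(-0.937441)≈3.633301; next y=-3/5·1.156419+1/4·3.633301≈0.214474
n=8: y≈0.214474, sp=1, e=sp−y≈0.785526; I≈4.809607, D=e−e_prev≈0.941945; u=1·0.785526+1·4.809607+1/4·0.941945≈5.830619; next y=-3/5·0.214474+1/4·5.830619≈1.328970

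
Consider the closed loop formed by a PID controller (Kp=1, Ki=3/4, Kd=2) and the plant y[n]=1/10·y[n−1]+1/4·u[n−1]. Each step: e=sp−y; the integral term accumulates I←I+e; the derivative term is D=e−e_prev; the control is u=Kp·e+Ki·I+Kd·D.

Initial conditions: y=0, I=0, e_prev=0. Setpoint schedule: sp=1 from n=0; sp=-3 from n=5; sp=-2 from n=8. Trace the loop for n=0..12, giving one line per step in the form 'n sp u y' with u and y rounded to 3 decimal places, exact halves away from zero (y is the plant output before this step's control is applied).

0 1 3.750 0.000
1 1 -1.016 0.938
2 1 5.022 -0.160
3 1 -1.552 1.240
4 1 6.706 -0.264
5 -3 -17.531 1.650
6 -3 12.815 -4.218
7 -3 -24.257 2.782
8 -2 21.286 -5.786
9 -2 -34.493 4.743
10 -2 29.851 -8.149
11 -2 -46.809 6.648
12 -2 42.619 -11.038

(exact arithmetic carried between steps; '≈' marks a value shown rounded to 6 d.p. or computed from one; I and e_prev carry over from the previous line; the table rounds u and y to 3 d.p., halves away from zero)
n=0: y=0, sp=1, e=sp−y=1; I=1, D=e−e_prev=1; u=1·1+3/4·1+2·1=3.75; next y=1/10·0+1/4·3.75=0.9375
n=1: y=0.9375, sp=1, e=sp−y=0.0625; I=1.0625, D=e−e_prev=-0.9375; u=1·0.0625+3/4·1.0625+2·(-0.9375)=-1.015625; next y=1/10·0.9375+1/4·(-1.015625)≈-0.160156
n=2: y≈-0.160156, sp=1, e=sp−y≈1.160156; I≈2.222656, D=e−e_prev≈1.097656; u=1·1.160156+3/4·2.222656+2·1.097656≈5.022461; next y=1/10·(-0.160156)+1/4·5.022461≈1.239600
n=3: y≈1.239600, sp=1, e=sp−y≈-0.239600; I≈1.983057, D=e−e_prev≈-1.399756; u=1·(-0.239600)+3/4·1.983057+2·(-1.399756)≈-1.551819; next y=1/10·1.239600+1/4·(-1.551819)≈-0.263995
n=4: y≈-0.263995, sp=1, e=sp−y≈1.263995; I≈3.247051, D=e−e_prev≈1.503594; u=1·1.263995+3/4·3.247051+2·1.503594≈6.706472; next y=1/10·(-0.263995)+1/4·6.706472≈1.650219
n=5: y≈1.650219, sp=-3, e=sp−y≈-4.650219; I≈-1.403167, D=e−e_prev≈-5.914213; u=1·(-4.650219)+3/4·(-1.403167)+2·(-5.914213)≈-17.531020; next y=1/10·1.650219+1/4·(-17.531020)≈-4.217733
n=6: y≈-4.217733, sp=-3, e=sp−y≈1.217733; I≈-0.185434, D=e−e_prev≈5.867952; u=1·1.217733+3/4·(-0.185434)+2·5.867952≈12.814561; next y=1/10·(-4.217733)+1/4·12.814561≈2.781867
n=7: y≈2.781867, sp=-3, e=sp−y≈-5.781867; I≈-5.967301, D=e−e_prev≈-6.999600; u=1·(-5.781867)+3/4·(-5.967301)+2·(-6.999600)≈-24.256543; next y=1/10·2.781867+1/4·(-24.256543)≈-5.785949
n=8: y≈-5.785949, sp=-2, e=sp−y≈3.785949; I≈-2.181352, D=e−e_prev≈9.567816; u=1·3.785949+3/4·(-2.181352)+2·9.567816≈21.285568; next y=1/10·(-5.785949)+1/4·21.285568≈4.742797
n=9: y≈4.742797, sp=-2, e=sp−y≈-6.742797; I≈-8.924149, D=e−e_prev≈-10.528746; u=1·(-6.742797)+3/4·(-8.924149)+2·(-10.528746)≈-34.493401; next y=1/10·4.742797+1/4·(-34.493401)≈-8.149070
n=10: y≈-8.149070, sp=-2, e=sp−y≈6.149070; I≈-2.775078, D=e−e_prev≈12.891867; u=1·6.149070+3/4·(-2.775078)+2·12.891867≈29.851497; next y=1/10·(-8.149070)+1/4·29.851497≈6.647967
n=11: y≈6.647967, sp=-2, e=sp−y≈-8.647967; I≈-11.423045, D=e−e_prev≈-14.797038; u=1·(-8.647967)+3/4·(-11.423045)+2·(-14.797038)≈-46.809326; next y=1/10·6.647967+1/4·(-46.809326)≈-11.037535
n=12: y≈-11.037535, sp=-2, e=sp−y≈9.037535; I≈-2.385511, D=e−e_prev≈17.685502; u=1·9.037535+3/4·(-2.385511)+2·17.685502≈42.619406; next y=1/10·(-11.037535)+1/4·42.619406≈9.551098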